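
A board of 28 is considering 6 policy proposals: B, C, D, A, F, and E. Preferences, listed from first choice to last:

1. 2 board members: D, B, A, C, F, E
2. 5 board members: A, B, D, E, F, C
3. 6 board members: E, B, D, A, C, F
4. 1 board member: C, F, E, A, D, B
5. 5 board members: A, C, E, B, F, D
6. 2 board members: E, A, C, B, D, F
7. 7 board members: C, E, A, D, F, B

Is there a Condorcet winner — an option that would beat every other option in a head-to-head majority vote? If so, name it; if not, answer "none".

Checking pairwise contests:
C beats B 15–13.
A beats C 20–8.
B beats D 18–10.
E beats A 16–12.
B beats F 20–8.
C beats E 15–13.
Every option loses at least one head-to-head, so there is no Condorcet winner.

none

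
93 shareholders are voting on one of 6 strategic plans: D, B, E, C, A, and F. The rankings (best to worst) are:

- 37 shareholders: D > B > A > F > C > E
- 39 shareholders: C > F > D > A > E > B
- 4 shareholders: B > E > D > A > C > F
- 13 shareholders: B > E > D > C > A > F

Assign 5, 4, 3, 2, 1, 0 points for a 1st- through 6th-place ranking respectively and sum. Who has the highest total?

D

D: 37·5 + 39·3 + 4·3 + 13·3 = 353
B: 37·4 + 39·0 + 4·5 + 13·5 = 233
E: 37·0 + 39·1 + 4·4 + 13·4 = 107
C: 37·1 + 39·5 + 4·1 + 13·2 = 262
A: 37·3 + 39·2 + 4·2 + 13·1 = 210
F: 37·2 + 39·4 + 4·0 + 13·0 = 230
D has the highest Borda score (353).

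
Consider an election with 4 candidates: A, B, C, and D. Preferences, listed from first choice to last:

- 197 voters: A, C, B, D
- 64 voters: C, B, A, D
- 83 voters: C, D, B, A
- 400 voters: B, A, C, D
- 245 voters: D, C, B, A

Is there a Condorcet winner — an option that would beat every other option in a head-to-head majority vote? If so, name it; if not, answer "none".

Checking pairwise contests:
B beats A 792–197.
C beats B 589–400.
A beats C 597–392.
A beats D 661–328.
Every option loses at least one head-to-head, so there is no Condorcet winner.

none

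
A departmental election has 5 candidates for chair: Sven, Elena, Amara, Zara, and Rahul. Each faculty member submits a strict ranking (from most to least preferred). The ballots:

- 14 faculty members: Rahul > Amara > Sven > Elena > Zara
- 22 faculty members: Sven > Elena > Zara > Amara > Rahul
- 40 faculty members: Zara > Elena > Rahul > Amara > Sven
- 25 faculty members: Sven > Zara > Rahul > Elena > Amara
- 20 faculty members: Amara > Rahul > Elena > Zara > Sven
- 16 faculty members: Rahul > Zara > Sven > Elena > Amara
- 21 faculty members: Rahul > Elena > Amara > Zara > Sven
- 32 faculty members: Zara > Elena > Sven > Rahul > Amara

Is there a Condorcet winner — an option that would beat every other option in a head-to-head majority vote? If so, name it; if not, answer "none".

Zara vs Sven: 129–61 for Zara.
Zara vs Elena: 113–77 for Zara.
Zara vs Amara: 135–55 for Zara.
Zara vs Rahul: 119–71 for Zara.
Zara beats every other option head-to-head.

Zara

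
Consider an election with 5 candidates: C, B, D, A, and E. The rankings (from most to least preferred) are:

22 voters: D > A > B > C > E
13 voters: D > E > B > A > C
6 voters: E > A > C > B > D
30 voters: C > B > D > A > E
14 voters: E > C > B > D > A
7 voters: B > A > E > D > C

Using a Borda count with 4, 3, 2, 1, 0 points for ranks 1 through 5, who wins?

B

C: 22·1 + 13·0 + 6·2 + 30·4 + 14·3 + 7·0 = 196
B: 22·2 + 13·2 + 6·1 + 30·3 + 14·2 + 7·4 = 222
D: 22·4 + 13·4 + 6·0 + 30·2 + 14·1 + 7·1 = 221
A: 22·3 + 13·1 + 6·3 + 30·1 + 14·0 + 7·3 = 148
E: 22·0 + 13·3 + 6·4 + 30·0 + 14·4 + 7·2 = 133
B has the highest Borda score (222).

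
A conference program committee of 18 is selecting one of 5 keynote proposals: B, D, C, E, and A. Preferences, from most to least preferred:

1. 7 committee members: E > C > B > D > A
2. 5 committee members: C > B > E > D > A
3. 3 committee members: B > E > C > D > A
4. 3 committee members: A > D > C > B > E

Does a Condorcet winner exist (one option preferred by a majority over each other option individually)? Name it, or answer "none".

Checking pairwise contests:
C beats B 15–3.
B beats D 15–3.
E beats C 10–8.
B beats E 11–7.
B beats A 15–3.
Every option loses at least one head-to-head, so there is no Condorcet winner.

none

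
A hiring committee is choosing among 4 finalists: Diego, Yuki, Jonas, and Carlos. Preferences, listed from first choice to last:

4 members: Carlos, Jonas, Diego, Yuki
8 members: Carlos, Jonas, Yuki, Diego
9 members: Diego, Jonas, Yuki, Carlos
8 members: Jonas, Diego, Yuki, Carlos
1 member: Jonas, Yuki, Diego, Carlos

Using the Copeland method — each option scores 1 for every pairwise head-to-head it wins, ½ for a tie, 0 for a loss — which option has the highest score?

Diego: beats Yuki and Carlos; loses to Jonas → score 2.
Yuki: beats Carlos; loses to Diego and Jonas → score 1.
Jonas: beats Diego, Yuki, and Carlos → score 3.
Carlos: loses to Diego, Yuki, and Jonas → score 0.
Jonas has the best pairwise record.

Jonas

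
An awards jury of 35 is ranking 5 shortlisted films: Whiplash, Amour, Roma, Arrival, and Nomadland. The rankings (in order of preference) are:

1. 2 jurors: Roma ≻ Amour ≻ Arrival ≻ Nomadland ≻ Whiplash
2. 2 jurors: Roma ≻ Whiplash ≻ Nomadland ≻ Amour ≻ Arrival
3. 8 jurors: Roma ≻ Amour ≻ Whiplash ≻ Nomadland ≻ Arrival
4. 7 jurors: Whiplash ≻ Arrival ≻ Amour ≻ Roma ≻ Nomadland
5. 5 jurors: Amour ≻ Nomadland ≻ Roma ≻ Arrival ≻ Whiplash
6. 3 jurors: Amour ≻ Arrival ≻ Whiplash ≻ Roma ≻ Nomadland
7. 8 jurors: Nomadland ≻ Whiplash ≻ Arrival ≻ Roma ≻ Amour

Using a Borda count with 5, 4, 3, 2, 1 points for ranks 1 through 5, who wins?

Whiplash

Whiplash: 2·1 + 2·4 + 8·3 + 7·5 + 5·1 + 3·3 + 8·4 = 115
Amour: 2·4 + 2·2 + 8·4 + 7·3 + 5·5 + 3·5 + 8·1 = 113
Roma: 2·5 + 2·5 + 8·5 + 7·2 + 5·3 + 3·2 + 8·2 = 111
Arrival: 2·3 + 2·1 + 8·1 + 7·4 + 5·2 + 3·4 + 8·3 = 90
Nomadland: 2·2 + 2·3 + 8·2 + 7·1 + 5·4 + 3·1 + 8·5 = 96
Whiplash has the highest Borda score (115).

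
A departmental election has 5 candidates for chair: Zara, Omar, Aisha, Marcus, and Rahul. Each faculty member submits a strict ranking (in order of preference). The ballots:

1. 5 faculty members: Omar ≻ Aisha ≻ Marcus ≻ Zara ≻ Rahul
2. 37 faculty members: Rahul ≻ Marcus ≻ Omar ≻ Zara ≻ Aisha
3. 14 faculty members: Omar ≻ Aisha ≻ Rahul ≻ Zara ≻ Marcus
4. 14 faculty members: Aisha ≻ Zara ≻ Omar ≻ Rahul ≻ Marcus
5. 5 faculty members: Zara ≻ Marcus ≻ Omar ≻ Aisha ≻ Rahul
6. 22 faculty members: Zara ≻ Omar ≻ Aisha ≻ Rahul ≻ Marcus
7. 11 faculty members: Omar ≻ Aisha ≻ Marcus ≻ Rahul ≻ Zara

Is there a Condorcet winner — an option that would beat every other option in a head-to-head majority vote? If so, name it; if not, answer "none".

Omar

Omar vs Zara: 67–41 for Omar.
Omar vs Aisha: 94–14 for Omar.
Omar vs Marcus: 66–42 for Omar.
Omar vs Rahul: 71–37 for Omar.
Omar beats every other option head-to-head.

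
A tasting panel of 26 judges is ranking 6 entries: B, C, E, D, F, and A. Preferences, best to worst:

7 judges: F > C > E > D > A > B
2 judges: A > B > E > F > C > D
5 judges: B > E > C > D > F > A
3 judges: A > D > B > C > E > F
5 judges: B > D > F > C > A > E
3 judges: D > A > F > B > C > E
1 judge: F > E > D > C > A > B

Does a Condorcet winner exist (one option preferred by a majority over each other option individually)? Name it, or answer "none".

none

Checking pairwise contests:
D beats B 14–12.
B beats C 18–8.
B beats E 18–8.
C beats D 14–12.
B beats F 15–11.
C beats A 18–8.
Every option loses at least one head-to-head, so there is no Condorcet winner.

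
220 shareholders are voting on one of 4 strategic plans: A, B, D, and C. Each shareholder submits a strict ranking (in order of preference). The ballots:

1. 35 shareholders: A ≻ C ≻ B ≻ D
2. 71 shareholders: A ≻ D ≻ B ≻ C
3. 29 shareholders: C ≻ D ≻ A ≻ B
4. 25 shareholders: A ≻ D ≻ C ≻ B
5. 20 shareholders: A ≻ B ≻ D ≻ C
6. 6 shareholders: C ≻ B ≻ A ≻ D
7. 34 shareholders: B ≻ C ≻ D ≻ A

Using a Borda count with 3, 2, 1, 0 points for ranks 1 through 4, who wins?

A: 35·3 + 71·3 + 29·1 + 25·3 + 20·3 + 6·1 + 34·0 = 488
B: 35·1 + 71·1 + 29·0 + 25·0 + 20·2 + 6·2 + 34·3 = 260
D: 35·0 + 71·2 + 29·2 + 25·2 + 20·1 + 6·0 + 34·1 = 304
C: 35·2 + 71·0 + 29·3 + 25·1 + 20·0 + 6·3 + 34·2 = 268
A has the highest Borda score (488).

A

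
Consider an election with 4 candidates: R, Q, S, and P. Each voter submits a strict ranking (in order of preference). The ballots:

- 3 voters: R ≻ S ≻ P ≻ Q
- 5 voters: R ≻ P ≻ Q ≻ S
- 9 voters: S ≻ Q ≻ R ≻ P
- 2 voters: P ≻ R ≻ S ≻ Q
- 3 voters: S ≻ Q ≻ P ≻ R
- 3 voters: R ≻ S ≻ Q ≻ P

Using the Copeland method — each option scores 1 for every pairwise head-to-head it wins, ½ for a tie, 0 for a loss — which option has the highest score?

R

R: beats Q, S, and P → score 3.
Q: beats P; loses to R and S → score 1.
S: beats Q and P; loses to R → score 2.
P: loses to R, Q, and S → score 0.
R has the best pairwise record.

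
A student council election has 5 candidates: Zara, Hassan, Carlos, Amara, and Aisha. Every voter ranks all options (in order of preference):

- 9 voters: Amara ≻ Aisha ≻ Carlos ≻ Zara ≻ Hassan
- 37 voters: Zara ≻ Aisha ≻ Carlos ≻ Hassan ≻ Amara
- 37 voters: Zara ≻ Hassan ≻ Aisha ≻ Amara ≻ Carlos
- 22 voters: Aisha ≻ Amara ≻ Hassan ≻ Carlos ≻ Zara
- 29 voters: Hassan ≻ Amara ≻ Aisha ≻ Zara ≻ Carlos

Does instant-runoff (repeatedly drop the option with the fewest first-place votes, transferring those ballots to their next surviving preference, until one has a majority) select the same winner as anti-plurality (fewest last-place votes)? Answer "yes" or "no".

no

Instant-runoff — R1 Zara 74, Hassan 29, Carlos 0, Amara 9, Aisha 22 (Zara winner). Winner: Zara.
Anti-plurality — last-place votes: Zara 22, Hassan 9, Carlos 66, Amara 37, Aisha 0. Winner: Aisha.
The two methods disagree.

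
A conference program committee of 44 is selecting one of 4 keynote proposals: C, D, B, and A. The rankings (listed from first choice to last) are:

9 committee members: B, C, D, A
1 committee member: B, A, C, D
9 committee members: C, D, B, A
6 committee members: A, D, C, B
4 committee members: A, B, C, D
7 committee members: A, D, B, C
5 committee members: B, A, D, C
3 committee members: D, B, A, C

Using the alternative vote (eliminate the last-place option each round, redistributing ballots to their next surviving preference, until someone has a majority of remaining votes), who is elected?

B

Round 1: C 9, D 3, B 15, A 17. Eliminate D.
Round 2: C 9, B 18, A 17. Eliminate C.
Round 3: B 27, A 17. B has a majority.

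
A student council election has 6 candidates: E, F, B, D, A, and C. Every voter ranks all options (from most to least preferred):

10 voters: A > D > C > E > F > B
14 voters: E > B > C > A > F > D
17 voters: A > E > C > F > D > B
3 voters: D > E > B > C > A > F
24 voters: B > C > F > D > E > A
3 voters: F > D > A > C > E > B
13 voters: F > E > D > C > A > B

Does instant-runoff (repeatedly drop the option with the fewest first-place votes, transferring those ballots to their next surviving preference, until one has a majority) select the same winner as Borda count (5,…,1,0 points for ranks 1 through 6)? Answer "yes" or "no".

Instant-runoff — R1 E 14, F 16, B 24, D 3, A 27, C 0 (C out); R2 E 14, F 16, B 24, D 3, A 27 (D out); R3 E 17, F 16, B 24, A 27 (F out); R4 E 30, B 24, A 30 (B out); R5 E 54, A 30 (E winner). Winner: E.
Borda — scores: E 249, F 210, B 185, D 171, A 188, C 257. Winner: C.
The two methods disagree.

no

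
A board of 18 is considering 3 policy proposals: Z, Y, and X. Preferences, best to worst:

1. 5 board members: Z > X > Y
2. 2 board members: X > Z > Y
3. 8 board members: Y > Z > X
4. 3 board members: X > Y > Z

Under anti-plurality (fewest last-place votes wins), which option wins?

Last-place votes: Z 3, Y 7, X 8.
Z is ranked last by the fewest voters, so Z wins.

Z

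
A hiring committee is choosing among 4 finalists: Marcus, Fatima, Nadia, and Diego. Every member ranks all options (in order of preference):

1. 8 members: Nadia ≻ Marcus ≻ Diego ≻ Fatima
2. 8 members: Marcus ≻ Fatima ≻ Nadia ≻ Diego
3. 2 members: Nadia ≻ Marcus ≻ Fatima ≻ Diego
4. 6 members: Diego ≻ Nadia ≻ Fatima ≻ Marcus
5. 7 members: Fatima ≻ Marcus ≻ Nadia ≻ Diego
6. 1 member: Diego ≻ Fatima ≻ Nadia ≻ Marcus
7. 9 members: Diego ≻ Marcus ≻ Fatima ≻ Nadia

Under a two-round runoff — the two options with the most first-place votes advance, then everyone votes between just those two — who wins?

Nadia

Round 1 first-place votes: Marcus 8, Fatima 7, Nadia 10, Diego 16.
Diego and Nadia advance.
Runoff: Diego is preferred to Nadia by 16 voters; Nadia by 25.
Nadia wins the runoff.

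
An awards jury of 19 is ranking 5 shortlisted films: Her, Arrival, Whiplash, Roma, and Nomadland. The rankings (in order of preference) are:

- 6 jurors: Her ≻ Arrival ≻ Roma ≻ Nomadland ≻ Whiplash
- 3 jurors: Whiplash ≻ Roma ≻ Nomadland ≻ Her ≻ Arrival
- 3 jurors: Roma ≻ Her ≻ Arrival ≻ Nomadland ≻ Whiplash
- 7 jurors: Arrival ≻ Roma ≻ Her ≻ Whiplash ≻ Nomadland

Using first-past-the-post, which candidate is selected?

Arrival

First-place votes: Her 6, Arrival 7, Whiplash 3, Roma 3, Nomadland 0.
Arrival has the most first-place votes.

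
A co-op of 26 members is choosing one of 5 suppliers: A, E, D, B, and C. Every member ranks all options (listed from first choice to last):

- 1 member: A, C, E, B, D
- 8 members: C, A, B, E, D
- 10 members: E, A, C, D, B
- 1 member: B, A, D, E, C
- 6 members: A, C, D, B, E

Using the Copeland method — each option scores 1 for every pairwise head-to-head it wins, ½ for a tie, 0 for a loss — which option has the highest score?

A: beats E, D, B, and C → score 4.
E: beats D; loses to A, B, and C → score 1.
D: beats B; loses to A, E, and C → score 1.
B: beats E; loses to A, D, and C → score 1.
C: beats E, D, and B; loses to A → score 3.
A has the best pairwise record.

A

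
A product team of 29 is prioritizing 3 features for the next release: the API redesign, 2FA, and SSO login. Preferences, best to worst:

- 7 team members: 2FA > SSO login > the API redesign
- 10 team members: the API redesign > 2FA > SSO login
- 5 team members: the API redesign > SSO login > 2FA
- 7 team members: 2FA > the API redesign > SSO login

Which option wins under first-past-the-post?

the API redesign

First-place votes: the API redesign 15, 2FA 14, SSO login 0.
the API redesign has the most first-place votes.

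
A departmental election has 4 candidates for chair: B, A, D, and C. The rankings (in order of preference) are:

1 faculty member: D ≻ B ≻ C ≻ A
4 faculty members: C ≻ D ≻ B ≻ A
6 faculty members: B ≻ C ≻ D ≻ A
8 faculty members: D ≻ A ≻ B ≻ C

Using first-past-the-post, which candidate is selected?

D

First-place votes: B 6, A 0, D 9, C 4.
D has the most first-place votes.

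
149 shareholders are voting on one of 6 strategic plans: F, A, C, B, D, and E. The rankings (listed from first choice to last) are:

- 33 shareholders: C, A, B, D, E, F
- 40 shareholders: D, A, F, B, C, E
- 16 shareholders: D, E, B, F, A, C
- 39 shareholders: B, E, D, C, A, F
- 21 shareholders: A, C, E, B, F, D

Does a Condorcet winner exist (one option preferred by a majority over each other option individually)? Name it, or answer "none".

none

Checking pairwise contests:
A beats F 133–16.
D beats A 95–54.
A beats C 77–72.
A beats B 94–55.
B beats D 93–56.
A beats E 94–55.
Every option loses at least one head-to-head, so there is no Condorcet winner.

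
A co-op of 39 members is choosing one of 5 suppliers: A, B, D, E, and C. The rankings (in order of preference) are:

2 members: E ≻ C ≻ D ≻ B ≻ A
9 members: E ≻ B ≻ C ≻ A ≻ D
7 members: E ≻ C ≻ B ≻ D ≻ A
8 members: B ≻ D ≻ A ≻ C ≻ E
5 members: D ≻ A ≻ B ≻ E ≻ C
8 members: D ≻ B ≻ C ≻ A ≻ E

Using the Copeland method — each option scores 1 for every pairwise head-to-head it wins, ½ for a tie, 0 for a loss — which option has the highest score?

B

A: beats E; loses to B, D, and C → score 1.
B: beats A, D, E, and C → score 4.
D: beats A, E, and C; loses to B → score 3.
E: beats C; loses to A, B, and D → score 1.
C: beats A; loses to B, D, and E → score 1.
B has the best pairwise record.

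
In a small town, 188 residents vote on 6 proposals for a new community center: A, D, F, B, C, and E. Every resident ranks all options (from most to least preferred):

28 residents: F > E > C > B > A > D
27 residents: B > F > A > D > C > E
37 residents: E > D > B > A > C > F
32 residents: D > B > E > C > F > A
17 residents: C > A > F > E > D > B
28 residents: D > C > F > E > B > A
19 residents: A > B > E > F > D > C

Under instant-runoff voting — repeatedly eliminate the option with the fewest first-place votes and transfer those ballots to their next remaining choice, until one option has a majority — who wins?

D

Round 1: A 19, D 60, F 28, B 27, C 17, E 37. Eliminate C.
Round 2: A 36, D 60, F 28, B 27, E 37. Eliminate B.
Round 3: A 36, D 60, F 55, E 37. Eliminate A.
Round 4: D 60, F 72, E 56. Eliminate E.
Round 5: D 97, F 91. D has a majority.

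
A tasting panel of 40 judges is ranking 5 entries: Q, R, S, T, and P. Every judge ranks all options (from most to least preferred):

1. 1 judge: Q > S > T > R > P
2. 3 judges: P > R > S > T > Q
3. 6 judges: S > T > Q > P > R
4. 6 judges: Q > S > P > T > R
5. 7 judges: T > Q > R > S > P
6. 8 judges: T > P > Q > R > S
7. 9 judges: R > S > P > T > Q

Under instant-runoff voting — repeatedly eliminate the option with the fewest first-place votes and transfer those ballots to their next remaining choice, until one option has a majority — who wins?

Round 1: Q 7, R 9, S 6, T 15, P 3. Eliminate P.
Round 2: Q 7, R 12, S 6, T 15. Eliminate S.
Round 3: Q 7, R 12, T 21. T has a majority.

T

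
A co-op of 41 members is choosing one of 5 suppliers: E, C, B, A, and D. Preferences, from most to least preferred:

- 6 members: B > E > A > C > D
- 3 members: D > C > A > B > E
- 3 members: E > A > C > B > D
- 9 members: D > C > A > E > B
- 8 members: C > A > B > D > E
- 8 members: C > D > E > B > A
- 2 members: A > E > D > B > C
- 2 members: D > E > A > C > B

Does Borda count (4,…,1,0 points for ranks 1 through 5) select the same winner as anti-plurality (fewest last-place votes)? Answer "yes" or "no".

Borda — scores: E 67, C 114, B 56, A 81, D 92. Winner: C.
Anti-plurality — last-place votes: E 11, C 2, B 11, A 8, D 9. Winner: C.
The two methods agree.

yes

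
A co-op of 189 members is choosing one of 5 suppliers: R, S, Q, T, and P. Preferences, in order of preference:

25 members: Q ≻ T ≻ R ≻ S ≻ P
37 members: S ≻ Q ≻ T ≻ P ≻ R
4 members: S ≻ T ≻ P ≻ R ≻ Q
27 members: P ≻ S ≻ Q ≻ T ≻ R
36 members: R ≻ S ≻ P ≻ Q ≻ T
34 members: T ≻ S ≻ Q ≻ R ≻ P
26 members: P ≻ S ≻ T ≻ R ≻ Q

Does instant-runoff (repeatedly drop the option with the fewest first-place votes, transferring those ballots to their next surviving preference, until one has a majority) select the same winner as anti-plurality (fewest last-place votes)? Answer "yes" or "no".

yes

Instant-runoff — R1 R 36, S 41, Q 25, T 34, P 53 (Q out); R2 R 36, S 41, T 59, P 53 (R out); R3 S 77, T 59, P 53 (P out); R4 S 130, T 59 (S winner). Winner: S.
Anti-plurality — last-place votes: R 64, S 0, Q 30, T 36, P 59. Winner: S.
The two methods agree.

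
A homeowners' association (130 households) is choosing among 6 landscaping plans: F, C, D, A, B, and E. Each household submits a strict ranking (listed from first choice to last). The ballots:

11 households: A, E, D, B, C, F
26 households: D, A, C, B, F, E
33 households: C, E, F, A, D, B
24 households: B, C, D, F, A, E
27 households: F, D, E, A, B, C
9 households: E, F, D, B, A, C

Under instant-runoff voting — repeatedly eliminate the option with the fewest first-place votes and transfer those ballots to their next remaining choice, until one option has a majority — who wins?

D

Round 1: F 27, C 33, D 26, A 11, B 24, E 9. Eliminate E.
Round 2: F 36, C 33, D 26, A 11, B 24. Eliminate A.
Round 3: F 36, C 33, D 37, B 24. Eliminate B.
Round 4: F 36, C 57, D 37. Eliminate F.
Round 5: C 57, D 73. D has a majority.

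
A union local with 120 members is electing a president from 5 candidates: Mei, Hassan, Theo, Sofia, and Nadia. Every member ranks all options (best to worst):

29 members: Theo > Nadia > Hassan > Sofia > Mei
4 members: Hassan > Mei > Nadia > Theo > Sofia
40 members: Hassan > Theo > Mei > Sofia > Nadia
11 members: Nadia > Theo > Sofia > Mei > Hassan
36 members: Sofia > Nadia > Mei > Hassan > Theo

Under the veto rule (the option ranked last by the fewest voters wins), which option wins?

Sofia

Last-place votes: Mei 29, Hassan 11, Theo 36, Sofia 4, Nadia 40.
Sofia is ranked last by the fewest voters, so Sofia wins.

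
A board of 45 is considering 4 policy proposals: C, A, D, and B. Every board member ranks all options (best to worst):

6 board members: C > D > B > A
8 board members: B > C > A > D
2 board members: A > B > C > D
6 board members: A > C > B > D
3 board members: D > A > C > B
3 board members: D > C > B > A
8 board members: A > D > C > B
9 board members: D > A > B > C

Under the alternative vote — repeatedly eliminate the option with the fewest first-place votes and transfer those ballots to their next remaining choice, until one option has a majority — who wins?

Round 1: C 6, A 16, D 15, B 8. Eliminate C.
Round 2: A 16, D 21, B 8. Eliminate B.
Round 3: A 24, D 21. A has a majority.

A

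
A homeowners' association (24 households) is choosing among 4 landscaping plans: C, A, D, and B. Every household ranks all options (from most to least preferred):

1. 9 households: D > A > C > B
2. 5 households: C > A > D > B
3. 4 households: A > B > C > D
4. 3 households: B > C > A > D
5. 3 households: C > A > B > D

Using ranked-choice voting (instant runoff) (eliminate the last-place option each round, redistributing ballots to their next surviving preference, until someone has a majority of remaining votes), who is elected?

C

Round 1: C 8, A 4, D 9, B 3. Eliminate B.
Round 2: C 11, A 4, D 9. Eliminate A.
Round 3: C 15, D 9. C has a majority.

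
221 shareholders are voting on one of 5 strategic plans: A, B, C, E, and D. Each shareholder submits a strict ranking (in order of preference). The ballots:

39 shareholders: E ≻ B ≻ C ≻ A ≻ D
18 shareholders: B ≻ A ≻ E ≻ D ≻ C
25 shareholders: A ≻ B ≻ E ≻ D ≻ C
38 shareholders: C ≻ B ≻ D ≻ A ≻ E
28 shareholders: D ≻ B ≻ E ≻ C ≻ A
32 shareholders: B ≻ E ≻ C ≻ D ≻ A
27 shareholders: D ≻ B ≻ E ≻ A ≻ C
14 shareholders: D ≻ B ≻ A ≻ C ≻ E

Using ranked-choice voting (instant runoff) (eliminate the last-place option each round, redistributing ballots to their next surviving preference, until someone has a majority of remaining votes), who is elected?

B

Round 1: A 25, B 50, C 38, E 39, D 69. Eliminate A.
Round 2: B 75, C 38, E 39, D 69. Eliminate C.
Round 3: B 113, E 39, D 69. B has a majority.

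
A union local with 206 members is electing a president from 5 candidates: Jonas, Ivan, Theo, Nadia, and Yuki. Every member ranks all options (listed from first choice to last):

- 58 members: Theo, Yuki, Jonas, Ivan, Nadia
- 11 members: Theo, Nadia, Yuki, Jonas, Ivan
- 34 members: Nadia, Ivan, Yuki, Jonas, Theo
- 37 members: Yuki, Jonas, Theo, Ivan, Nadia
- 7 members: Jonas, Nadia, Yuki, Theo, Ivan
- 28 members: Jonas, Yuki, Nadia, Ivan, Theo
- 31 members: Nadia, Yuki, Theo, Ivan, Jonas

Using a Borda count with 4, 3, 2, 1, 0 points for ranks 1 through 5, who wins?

Yuki

Jonas: 58·2 + 11·1 + 34·1 + 37·3 + 7·4 + 28·4 + 31·0 = 412
Ivan: 58·1 + 11·0 + 34·3 + 37·1 + 7·0 + 28·1 + 31·1 = 256
Theo: 58·4 + 11·4 + 34·0 + 37·2 + 7·1 + 28·0 + 31·2 = 419
Nadia: 58·0 + 11·3 + 34·4 + 37·0 + 7·3 + 28·2 + 31·4 = 370
Yuki: 58·3 + 11·2 + 34·2 + 37·4 + 7·2 + 28·3 + 31·3 = 603
Yuki has the highest Borda score (603).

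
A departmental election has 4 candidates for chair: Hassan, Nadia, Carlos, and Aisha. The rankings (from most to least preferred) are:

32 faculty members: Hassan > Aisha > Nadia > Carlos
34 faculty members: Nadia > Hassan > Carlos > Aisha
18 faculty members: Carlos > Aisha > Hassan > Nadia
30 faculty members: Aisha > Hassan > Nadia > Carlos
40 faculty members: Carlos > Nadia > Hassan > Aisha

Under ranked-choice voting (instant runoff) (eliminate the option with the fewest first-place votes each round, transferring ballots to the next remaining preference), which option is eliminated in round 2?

Nadia

Round 1: Hassan 32, Nadia 34, Carlos 58, Aisha 30. Eliminate Aisha.
Round 2: Hassan 62, Nadia 34, Carlos 58. Eliminate Nadia.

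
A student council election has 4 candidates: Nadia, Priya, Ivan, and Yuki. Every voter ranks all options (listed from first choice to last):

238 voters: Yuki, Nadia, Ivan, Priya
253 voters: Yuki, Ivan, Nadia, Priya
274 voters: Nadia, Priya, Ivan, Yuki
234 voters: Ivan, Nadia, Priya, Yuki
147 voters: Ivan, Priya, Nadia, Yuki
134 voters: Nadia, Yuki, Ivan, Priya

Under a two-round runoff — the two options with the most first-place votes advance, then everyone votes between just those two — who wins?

Nadia

Round 1 first-place votes: Nadia 408, Priya 0, Ivan 381, Yuki 491.
Yuki and Nadia advance.
Runoff: Yuki is preferred to Nadia by 491 voters; Nadia by 789.
Nadia wins the runoff.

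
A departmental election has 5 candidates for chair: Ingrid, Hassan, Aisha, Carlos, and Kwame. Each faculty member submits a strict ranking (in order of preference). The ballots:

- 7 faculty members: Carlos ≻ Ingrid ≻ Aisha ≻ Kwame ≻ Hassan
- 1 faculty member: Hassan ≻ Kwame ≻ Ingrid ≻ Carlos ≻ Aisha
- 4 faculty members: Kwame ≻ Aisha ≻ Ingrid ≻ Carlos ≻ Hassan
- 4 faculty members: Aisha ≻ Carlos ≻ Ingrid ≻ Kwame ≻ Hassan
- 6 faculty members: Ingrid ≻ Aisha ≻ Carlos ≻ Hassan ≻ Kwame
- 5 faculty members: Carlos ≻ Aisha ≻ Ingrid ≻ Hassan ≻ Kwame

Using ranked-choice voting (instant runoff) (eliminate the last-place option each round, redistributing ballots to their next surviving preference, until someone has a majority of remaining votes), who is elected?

Carlos

Round 1: Ingrid 6, Hassan 1, Aisha 4, Carlos 12, Kwame 4. Eliminate Hassan.
Round 2: Ingrid 6, Aisha 4, Carlos 12, Kwame 5. Eliminate Aisha.
Round 3: Ingrid 6, Carlos 16, Kwame 5. Carlos has a majority.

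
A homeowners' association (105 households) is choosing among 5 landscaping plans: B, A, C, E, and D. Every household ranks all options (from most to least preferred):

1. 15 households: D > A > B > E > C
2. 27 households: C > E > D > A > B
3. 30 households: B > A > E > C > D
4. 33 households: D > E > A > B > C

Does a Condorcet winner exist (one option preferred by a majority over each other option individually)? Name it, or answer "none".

E vs B: 60–45 for E.
E vs A: 60–45 for E.
E vs C: 78–27 for E.
E vs D: 57–48 for E.
E beats every other option head-to-head.

E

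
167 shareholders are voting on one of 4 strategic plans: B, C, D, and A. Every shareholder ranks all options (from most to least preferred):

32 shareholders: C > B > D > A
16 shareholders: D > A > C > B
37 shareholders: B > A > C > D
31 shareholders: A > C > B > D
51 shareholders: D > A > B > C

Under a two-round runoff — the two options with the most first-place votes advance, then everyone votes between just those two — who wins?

B

Round 1 first-place votes: B 37, C 32, D 67, A 31.
D and B advance.
Runoff: D is preferred to B by 67 voters; B by 100.
B wins the runoff.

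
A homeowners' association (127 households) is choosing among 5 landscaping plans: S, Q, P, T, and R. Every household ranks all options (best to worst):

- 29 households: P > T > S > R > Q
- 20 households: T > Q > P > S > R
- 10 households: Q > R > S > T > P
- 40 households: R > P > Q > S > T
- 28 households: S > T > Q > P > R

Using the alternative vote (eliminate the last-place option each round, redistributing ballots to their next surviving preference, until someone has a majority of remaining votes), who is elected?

Round 1: S 28, Q 10, P 29, T 20, R 40. Eliminate Q.
Round 2: S 28, P 29, T 20, R 50. Eliminate T.
Round 3: S 28, P 49, R 50. Eliminate S.
Round 4: P 77, R 50. P has a majority.

P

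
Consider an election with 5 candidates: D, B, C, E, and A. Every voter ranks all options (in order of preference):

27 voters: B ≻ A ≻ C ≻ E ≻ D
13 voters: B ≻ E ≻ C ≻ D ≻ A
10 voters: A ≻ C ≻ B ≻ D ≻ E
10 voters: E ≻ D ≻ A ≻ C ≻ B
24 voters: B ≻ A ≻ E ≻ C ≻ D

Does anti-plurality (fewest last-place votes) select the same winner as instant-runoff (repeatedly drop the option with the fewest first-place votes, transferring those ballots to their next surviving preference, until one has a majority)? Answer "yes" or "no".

no

Anti-plurality — last-place votes: D 51, B 10, C 0, E 10, A 13. Winner: C.
Instant-runoff — R1 D 0, B 64, C 0, E 10, A 10 (B winner). Winner: B.
The two methods disagree.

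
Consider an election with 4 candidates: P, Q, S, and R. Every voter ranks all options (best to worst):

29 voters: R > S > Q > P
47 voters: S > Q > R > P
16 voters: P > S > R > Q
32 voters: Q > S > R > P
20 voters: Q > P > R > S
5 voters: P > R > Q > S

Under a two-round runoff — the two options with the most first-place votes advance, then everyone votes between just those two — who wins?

Round 1 first-place votes: P 21, Q 52, S 47, R 29.
Q and S advance.
Runoff: Q is preferred to S by 57 voters; S by 92.
S wins the runoff.

S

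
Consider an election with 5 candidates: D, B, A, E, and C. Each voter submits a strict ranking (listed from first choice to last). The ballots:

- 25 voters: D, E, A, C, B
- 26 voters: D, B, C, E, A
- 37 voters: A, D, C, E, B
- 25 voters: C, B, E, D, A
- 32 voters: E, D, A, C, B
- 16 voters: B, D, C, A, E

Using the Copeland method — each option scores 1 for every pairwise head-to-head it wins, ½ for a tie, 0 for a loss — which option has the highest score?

D

D: beats B, A, E, and C → score 4.
B: loses to D, A, E, and C → score 0.
A: beats B and C; loses to D and E → score 2.
E: beats B and A; loses to D and C → score 2.
C: beats B and E; loses to D and A → score 2.
D has the best pairwise record.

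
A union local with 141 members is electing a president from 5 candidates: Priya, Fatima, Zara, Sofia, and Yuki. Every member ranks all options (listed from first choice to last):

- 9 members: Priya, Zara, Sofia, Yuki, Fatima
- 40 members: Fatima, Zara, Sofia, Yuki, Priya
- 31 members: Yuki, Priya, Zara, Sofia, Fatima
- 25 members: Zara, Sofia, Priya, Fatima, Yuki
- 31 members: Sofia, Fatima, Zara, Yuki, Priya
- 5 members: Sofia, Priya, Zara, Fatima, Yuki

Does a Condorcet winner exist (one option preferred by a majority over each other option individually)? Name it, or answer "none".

Checking pairwise contests:
Fatima beats Priya 71–70.
Sofia beats Fatima 101–40.
Fatima beats Zara 71–70.
Zara beats Sofia 105–36.
Fatima beats Yuki 101–40.
Every option loses at least one head-to-head, so there is no Condorcet winner.

none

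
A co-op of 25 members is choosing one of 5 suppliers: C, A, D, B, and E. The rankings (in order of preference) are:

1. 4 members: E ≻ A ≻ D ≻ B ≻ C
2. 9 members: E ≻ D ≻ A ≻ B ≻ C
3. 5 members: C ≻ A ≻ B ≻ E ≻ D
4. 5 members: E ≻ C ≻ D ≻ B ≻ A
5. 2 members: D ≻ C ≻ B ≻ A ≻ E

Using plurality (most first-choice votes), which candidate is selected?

First-place votes: C 5, A 0, D 2, B 0, E 18.
E has the most first-place votes.

E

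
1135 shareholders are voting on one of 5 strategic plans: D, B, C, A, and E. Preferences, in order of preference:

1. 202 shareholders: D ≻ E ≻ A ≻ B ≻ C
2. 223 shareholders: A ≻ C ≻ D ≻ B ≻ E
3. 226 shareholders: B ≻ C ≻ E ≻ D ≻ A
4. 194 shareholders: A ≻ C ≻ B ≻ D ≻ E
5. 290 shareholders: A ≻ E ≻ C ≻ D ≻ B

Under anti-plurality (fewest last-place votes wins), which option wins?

Last-place votes: D 0, B 290, C 202, A 226, E 417.
D is ranked last by the fewest voters, so D wins.

D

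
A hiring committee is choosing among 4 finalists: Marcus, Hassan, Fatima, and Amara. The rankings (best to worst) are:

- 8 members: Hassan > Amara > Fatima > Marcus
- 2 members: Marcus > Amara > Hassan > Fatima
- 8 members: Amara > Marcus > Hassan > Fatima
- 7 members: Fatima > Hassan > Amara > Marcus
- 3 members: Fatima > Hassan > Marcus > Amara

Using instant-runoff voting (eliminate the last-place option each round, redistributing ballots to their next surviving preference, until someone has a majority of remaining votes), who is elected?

Amara

Round 1: Marcus 2, Hassan 8, Fatima 10, Amara 8. Eliminate Marcus.
Round 2: Hassan 8, Fatima 10, Amara 10. Eliminate Hassan.
Round 3: Fatima 10, Amara 18. Amara has a majority.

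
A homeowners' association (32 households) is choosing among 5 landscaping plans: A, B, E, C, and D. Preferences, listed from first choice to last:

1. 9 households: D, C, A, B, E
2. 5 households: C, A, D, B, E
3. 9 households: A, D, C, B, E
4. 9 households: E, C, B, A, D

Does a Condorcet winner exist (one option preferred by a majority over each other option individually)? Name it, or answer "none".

none

Checking pairwise contests:
C beats A 23–9.
A beats B 23–9.
A beats E 23–9.
D beats C 18–14.
A beats D 23–9.
Every option loses at least one head-to-head, so there is no Condorcet winner.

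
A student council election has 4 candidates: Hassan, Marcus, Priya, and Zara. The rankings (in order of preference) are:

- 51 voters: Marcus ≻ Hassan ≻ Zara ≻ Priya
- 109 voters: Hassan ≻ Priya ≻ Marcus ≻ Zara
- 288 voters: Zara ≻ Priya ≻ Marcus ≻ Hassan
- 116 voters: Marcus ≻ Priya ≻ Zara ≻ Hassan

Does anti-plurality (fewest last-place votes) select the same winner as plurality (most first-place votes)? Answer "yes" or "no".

Anti-plurality — last-place votes: Hassan 404, Marcus 0, Priya 51, Zara 109. Winner: Marcus.
Plurality — first-place votes: Hassan 109, Marcus 167, Priya 0, Zara 288. Winner: Zara.
The two methods disagree.

no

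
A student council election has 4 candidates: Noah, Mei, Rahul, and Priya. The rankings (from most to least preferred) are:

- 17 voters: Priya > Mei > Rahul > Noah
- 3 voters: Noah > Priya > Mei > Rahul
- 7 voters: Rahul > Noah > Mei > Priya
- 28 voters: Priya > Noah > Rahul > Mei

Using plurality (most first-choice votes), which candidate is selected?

First-place votes: Noah 3, Mei 0, Rahul 7, Priya 45.
Priya has the most first-place votes.

Priya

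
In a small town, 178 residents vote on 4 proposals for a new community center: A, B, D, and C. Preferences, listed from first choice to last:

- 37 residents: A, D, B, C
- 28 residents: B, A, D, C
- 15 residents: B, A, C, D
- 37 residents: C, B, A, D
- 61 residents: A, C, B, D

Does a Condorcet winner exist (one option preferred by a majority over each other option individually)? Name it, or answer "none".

A vs B: 98–80 for A.
A vs D: 178–0 for A.
A vs C: 141–37 for A.
A beats every other option head-to-head.

A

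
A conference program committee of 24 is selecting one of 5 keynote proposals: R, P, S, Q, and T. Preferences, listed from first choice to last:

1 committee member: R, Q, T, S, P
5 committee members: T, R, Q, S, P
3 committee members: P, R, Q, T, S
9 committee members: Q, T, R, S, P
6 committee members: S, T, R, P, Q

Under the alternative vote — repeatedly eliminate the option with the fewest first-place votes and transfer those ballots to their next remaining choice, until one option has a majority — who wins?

Q

Round 1: R 1, P 3, S 6, Q 9, T 5. Eliminate R.
Round 2: P 3, S 6, Q 10, T 5. Eliminate P.
Round 3: S 6, Q 13, T 5. Q has a majority.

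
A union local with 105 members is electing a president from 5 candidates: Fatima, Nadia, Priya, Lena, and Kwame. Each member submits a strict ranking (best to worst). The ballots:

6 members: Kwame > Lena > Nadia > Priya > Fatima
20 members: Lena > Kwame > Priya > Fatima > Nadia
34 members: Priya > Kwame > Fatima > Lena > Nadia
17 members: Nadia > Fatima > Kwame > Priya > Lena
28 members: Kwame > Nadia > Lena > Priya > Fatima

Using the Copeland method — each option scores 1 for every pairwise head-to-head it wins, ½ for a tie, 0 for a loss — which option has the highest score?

Fatima: beats Nadia; loses to Priya, Lena, and Kwame → score 1.
Nadia: loses to Fatima, Priya, Lena, and Kwame → score 0.
Priya: beats Fatima and Nadia; loses to Lena and Kwame → score 2.
Lena: beats Fatima, Nadia, and Priya; loses to Kwame → score 3.
Kwame: beats Fatima, Nadia, Priya, and Lena → score 4.
Kwame has the best pairwise record.

Kwame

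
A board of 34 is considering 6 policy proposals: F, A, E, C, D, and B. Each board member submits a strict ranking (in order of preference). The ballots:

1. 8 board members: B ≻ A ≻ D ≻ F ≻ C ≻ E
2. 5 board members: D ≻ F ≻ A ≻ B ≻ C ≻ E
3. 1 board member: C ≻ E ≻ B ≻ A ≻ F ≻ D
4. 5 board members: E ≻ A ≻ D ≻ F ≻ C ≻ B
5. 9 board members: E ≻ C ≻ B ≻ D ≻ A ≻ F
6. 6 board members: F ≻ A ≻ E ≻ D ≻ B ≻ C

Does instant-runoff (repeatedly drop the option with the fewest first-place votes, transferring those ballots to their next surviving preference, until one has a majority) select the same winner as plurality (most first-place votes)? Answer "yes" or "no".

Instant-runoff — R1 F 6, A 0, E 14, C 1, D 5, B 8 (A out); R2 F 6, E 14, C 1, D 5, B 8 (C out); R3 F 6, E 15, D 5, B 8 (D out); R4 F 11, E 15, B 8 (B out); R5 F 19, E 15 (F winner). Winner: F.
Plurality — first-place votes: F 6, A 0, E 14, C 1, D 5, B 8. Winner: E.
The two methods disagree.

no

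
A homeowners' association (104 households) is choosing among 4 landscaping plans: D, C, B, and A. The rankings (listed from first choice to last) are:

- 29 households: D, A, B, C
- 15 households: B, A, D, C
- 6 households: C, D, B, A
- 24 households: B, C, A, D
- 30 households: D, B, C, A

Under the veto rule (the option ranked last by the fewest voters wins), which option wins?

Last-place votes: D 24, C 44, B 0, A 36.
B is ranked last by the fewest voters, so B wins.

B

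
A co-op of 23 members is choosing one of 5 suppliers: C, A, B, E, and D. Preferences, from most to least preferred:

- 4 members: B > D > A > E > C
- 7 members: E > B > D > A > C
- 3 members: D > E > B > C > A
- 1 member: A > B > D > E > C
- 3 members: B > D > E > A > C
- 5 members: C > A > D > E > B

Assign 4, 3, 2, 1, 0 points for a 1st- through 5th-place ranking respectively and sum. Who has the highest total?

C: 4·0 + 7·0 + 3·1 + 1·0 + 3·0 + 5·4 = 23
A: 4·2 + 7·1 + 3·0 + 1·4 + 3·1 + 5·3 = 37
B: 4·4 + 7·3 + 3·2 + 1·3 + 3·4 + 5·0 = 58
E: 4·1 + 7·4 + 3·3 + 1·1 + 3·2 + 5·1 = 53
D: 4·3 + 7·2 + 3·4 + 1·2 + 3·3 + 5·2 = 59
D has the highest Borda score (59).

D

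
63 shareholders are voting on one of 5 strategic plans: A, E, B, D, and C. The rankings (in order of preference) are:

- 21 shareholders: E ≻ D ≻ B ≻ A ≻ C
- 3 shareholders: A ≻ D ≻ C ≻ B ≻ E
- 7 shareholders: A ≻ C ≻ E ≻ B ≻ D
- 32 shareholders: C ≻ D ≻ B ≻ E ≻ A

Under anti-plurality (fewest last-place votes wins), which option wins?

B

Last-place votes: A 32, E 3, B 0, D 7, C 21.
B is ranked last by the fewest voters, so B wins.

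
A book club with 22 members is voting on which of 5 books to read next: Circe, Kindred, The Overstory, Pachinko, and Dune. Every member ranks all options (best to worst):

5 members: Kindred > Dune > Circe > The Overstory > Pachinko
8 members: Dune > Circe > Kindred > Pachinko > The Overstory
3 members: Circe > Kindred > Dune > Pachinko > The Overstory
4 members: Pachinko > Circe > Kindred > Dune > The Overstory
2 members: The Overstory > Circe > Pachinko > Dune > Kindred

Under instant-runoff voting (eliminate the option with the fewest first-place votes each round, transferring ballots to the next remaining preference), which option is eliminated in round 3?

Kindred

Round 1: Circe 3, Kindred 5, The Overstory 2, Pachinko 4, Dune 8. Eliminate The Overstory.
Round 2: Circe 5, Kindred 5, Pachinko 4, Dune 8. Eliminate Pachinko.
Round 3: Circe 9, Kindred 5, Dune 8. Eliminate Kindred.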